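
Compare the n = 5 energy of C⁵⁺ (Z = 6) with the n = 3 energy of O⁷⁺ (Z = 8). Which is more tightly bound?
O⁷⁺ at n = 3 (E = -96.752 eV)

Using E_n = -13.6057 Z² / n² eV:

C⁵⁺ (Z = 6) at n = 5:
E = -13.6057 × 6² / 5² = -13.6057 × 36 / 25 = -19.592208 eV

O⁷⁺ (Z = 8) at n = 3:
E = -13.6057 × 8² / 3² = -13.6057 × 64 / 9 = -96.751644 eV

Since -96.751644 eV < -19.592208 eV,
O⁷⁺ at n = 3 is more tightly bound (requires more energy to ionize).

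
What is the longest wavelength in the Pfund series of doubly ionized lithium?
828.42285 nm

The longest wavelength corresponds to the smallest energy transition in the series.
The Pfund series has all transitions ending at n_f = 5.

For Li²⁺ (Z = 3), the first line (α-line) is the jump from n = 6 to n = 5:
E_6 = -13.6057 × 3² / 6² = -3.401425000 eV
E_5 = -13.6057 × 3² / 5² = -4.898052000 eV
ΔE = E_6 - E_5 = 1.496627000 eV

λ = hc/E = 1239.84 eV·nm / 1.496627000 eV
λ = 828.42285 nm

This is the α-line of the Pfund series in Li²⁺.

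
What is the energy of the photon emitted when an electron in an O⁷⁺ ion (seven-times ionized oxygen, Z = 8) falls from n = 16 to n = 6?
20.786486 eV

The energy levels are E_n = -13.6057 Z² eV / n².

Energy at n = 16: E_16 = -13.6057 × 8² / 16² = -3.401425000 eV
Energy at n = 6: E_6 = -13.6057 × 8² / 6² = -24.187911111 eV

For emission (electron falling to lower state), the photon energy is:
E_photon = E_16 - E_6 = |-3.401425000 - (-24.187911111)|
E_photon = 20.786486 eV

This energy is carried away by the emitted photon.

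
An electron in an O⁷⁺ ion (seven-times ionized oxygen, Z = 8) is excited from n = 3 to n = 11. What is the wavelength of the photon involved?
13.844416 nm

First, find the transition energy using E_n = -13.6057 Z² / n² eV:
E_3 = -13.6057 × 8² / 3² = -96.75164444 eV
E_11 = -13.6057 × 8² / 11² = -7.19640331 eV

Photon energy: |ΔE| = |E_11 - E_3| = 89.55524113 eV

Convert to wavelength using E = hc/λ with hc = 1239.84 eV·nm:
λ = hc/E = 1239.84 eV·nm / 89.55524113 eV
λ = 13.844416 nm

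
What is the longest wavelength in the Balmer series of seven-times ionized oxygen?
10.251733 nm

The longest wavelength corresponds to the smallest energy transition in the series.
The Balmer series has all transitions ending at n_f = 2.

For O⁷⁺ (Z = 8), the first line (α-line) is the jump from n = 3 to n = 2:
E_3 = -13.6057 × 8² / 3² = -96.75164444 eV
E_2 = -13.6057 × 8² / 2² = -217.69120000 eV
ΔE = E_3 - E_2 = 120.93955556 eV

λ = hc/E = 1239.84 eV·nm / 120.93955556 eV
λ = 10.251733 nm

This is the α-line of the Balmer series in O⁷⁺.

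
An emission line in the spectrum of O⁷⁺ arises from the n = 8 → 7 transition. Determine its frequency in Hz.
1.007e+15 Hz

First, find the transition energy:
E_8 = -13.6057 × 8² / 8² = -13.6057000 eV
E_7 = -13.6057 × 8² / 7² = -17.7707102 eV
|ΔE| = |E_7 - E_8| = 4.1650102 eV

Convert to Joules: E = 4.1650102 eV × (1.602177 × 10⁻¹⁹ J/eV) = 6.67308e-19 J

Using E = hf:
f = E/h = 6.67308e-19 J / (6.62607 × 10⁻³⁴ J·s)
f = 1.007e+15 Hz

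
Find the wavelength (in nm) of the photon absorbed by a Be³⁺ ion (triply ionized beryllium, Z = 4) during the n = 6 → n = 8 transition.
468.650639 nm

First, find the transition energy using E_n = -13.6057 Z² / n² eV:
E_6 = -13.6057 × 4² / 6² = -6.0469777778 eV
E_8 = -13.6057 × 4² / 8² = -3.4014250000 eV

Photon energy: |ΔE| = |E_8 - E_6| = 2.6455527778 eV

Convert to wavelength using E = hc/λ with hc = 1239.84 eV·nm:
λ = hc/E = 1239.84 eV·nm / 2.6455527778 eV
λ = 468.650639 nm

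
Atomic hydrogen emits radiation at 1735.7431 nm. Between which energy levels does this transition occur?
n = 10 → n = 4

First, find the photon energy from the wavelength (hc = 1239.84 eV·nm):
E = hc/λ = 1239.84 eV·nm / 1735.7431 nm = 0.71429925 eV

The energy levels of hydrogen satisfy E_n = -13.6057 / n² eV, so an emission n_i → n_f releases
ΔE = 13.6057 × (1/n_f² − 1/n_i²) eV.

Setting ΔE equal to the photon energy:
1/n_f² − 1/n_i² = 0.71429925 / 13.6057 = 0.052500000

Since 1/n_i² must be positive, we need 1/n_f² > 0.052500000, i.e. n_f ≤ 4. For each allowed n_f, solve n_i = (1/n_f² − 0.052500000)^(−1/2) and check whether it is a whole number:
  n_f = 1: 1/n_i² = 1.000000000 − 0.052500000 = 0.947500000 → n_i = 1.027  (not an integer) ✗
  n_f = 2: 1/n_i² = 0.250000000 − 0.052500000 = 0.197500000 → n_i = 2.250  (not an integer) ✗
  n_f = 3: 1/n_i² = 0.111111111 − 0.052500000 = 0.058611111 → n_i = 4.131  (not an integer) ✗
  n_f = 4: 1/n_i² = 0.062500000 − 0.052500000 = 0.010000000 → n_i = 10.000  → integer, n_i = 10 ✓

Only n_f = 4 gives an integer upper level, n_i = 10.

The transition is from n = 10 to n = 4 (emission).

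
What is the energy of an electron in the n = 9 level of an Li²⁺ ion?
-1.5117 eV

For hydrogen-like ions, the energy levels scale with Z²:
E_n = -13.6057 Z² / n² eV

For Li²⁺ (Z = 3) at n = 9:
E_9 = -13.6057 × 3² / 9²
E_9 = -13.6057 × 9 / 81
E_9 = -122.4513 / 81
E_9 = -1.5117 eV

The energy is 9 times more negative than hydrogen at the same n due to the stronger nuclear charge.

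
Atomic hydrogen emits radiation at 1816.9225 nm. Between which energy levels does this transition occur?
n = 9 → n = 4

First, find the photon energy from the wavelength (hc = 1239.84 eV·nm):
E = hc/λ = 1239.84 eV·nm / 1816.9225 nm = 0.68238464 eV

The energy levels of hydrogen satisfy E_n = -13.6057 / n² eV, so an emission n_i → n_f releases
ΔE = 13.6057 × (1/n_f² − 1/n_i²) eV.

Setting ΔE equal to the photon energy:
1/n_f² − 1/n_i² = 0.68238464 / 13.6057 = 0.050154321

Since 1/n_i² must be positive, we need 1/n_f² > 0.050154321, i.e. n_f ≤ 4. For each allowed n_f, solve n_i = (1/n_f² − 0.050154321)^(−1/2) and check whether it is a whole number:
  n_f = 1: 1/n_i² = 1.000000000 − 0.050154321 = 0.949845679 → n_i = 1.026  (not an integer) ✗
  n_f = 2: 1/n_i² = 0.250000000 − 0.050154321 = 0.199845679 → n_i = 2.237  (not an integer) ✗
  n_f = 3: 1/n_i² = 0.111111111 − 0.050154321 = 0.060956790 → n_i = 4.050  (not an integer) ✗
  n_f = 4: 1/n_i² = 0.062500000 − 0.050154321 = 0.012345679 → n_i = 9.000  → integer, n_i = 9 ✓

Only n_f = 4 gives an integer upper level, n_i = 9.

The transition is from n = 9 to n = 4 (emission).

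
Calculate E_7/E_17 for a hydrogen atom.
5.90

Using E_n = -13.6057 Z² / n² eV with Z = 1:

E_7 = -13.6057 / 7² = -13.6057 / 49 = -0.27766735 eV
E_17 = -13.6057 / 17² = -13.6057 / 289 = -0.04707855 eV

The ratio is:
E_7/E_17 = (-0.27766735) / (-0.04707855)
E_7/E_17 = (-13.6057/49) / (-13.6057/289)
E_7/E_17 = 289/49
E_7/E_17 = 5.90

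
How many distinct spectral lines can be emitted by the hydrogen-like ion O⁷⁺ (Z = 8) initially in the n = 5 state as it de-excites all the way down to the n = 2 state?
6

The electron can occupy levels n = 2, 3, ..., 5 during de-excitation — that is m = 5 - 2 + 1 = 4 distinct levels.

The number of distinct spectral lines equals the number of ways to choose 2 of these m levels (each pair gives one possible emission transition):

Number of lines = m(m-1)/2 = 4×3/2 = 6

These correspond to all possible transitions between the 4 levels:
5 → 4, 5 → 3, 5 → 2, 4 → 3, 4 → 2, 3 → 2

Each transition produces a photon with a unique energy (and thus wavelength). This count does not depend on Z.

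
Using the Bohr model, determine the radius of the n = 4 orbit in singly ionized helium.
0.42334 nm (or 4.23342 Å)

The Bohr radius formula is:
r_n = n² a₀ / Z

where a₀ = 0.05291772 nm is the Bohr radius.

For He⁺ (Z = 2) at n = 4:
r_4 = 4² × 0.05291772 nm / 2
r_4 = 16 × 0.05291772 nm / 2
r_4 = 0.846684 nm / 2
r_4 = 0.42334 nm

The electron orbits at approximately 0.42334 nm from the nucleus.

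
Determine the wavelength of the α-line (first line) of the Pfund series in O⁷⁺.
116.496963 nm

The longest wavelength corresponds to the smallest energy transition in the series.
The Pfund series has all transitions ending at n_f = 5.

For O⁷⁺ (Z = 8), the first line (α-line) is the jump from n = 6 to n = 5:
E_6 = -13.6057 × 8² / 6² = -24.187911111 eV
E_5 = -13.6057 × 8² / 5² = -34.830592000 eV
ΔE = E_6 - E_5 = 10.642680889 eV

λ = hc/E = 1239.84 eV·nm / 10.642680889 eV
λ = 116.496963 nm

This is the α-line of the Pfund series in O⁷⁺.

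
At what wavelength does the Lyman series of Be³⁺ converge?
5.695 nm

The series limit corresponds to the transition from n = ∞ to n = 1.
This is the highest energy (shortest wavelength) transition in the Lyman series.

E_∞ = 0 eV
E_1 = -13.6057 × 4² / 1² = -217.69120 eV

Energy at series limit:
ΔE = E_∞ - E_1 = 0 - (-217.69120) = 217.69120 eV
λ = hc/E = 1239.84 eV·nm / 217.69120 eV = 5.695 nm

This energy equals the ionization energy from the n = 1 state of Be³⁺.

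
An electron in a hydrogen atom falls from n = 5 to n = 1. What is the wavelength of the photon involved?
94.923451 nm

First, find the transition energy using E_n = -13.6057 / n² eV:
E_5 = -13.6057 / 5² = -0.54422800 eV
E_1 = -13.6057 / 1² = -13.60570000 eV

Photon energy: |ΔE| = |E_1 - E_5| = 13.06147200 eV

Convert to wavelength using E = hc/λ with hc = 1239.84 eV·nm:
λ = hc/E = 1239.84 eV·nm / 13.06147200 eV
λ = 94.923451 nm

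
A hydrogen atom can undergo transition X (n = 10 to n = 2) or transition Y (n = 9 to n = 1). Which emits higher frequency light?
9 → 1

Calculate the energy for each transition:

Transition 10 → 2:
ΔE₁ = |E_2 - E_10| = |-13.6057/2² - (-13.6057/10²)|
ΔE₁ = |-3.40142500 - (-0.13605700)| = 3.26537 eV

Transition 9 → 1:
ΔE₂ = |E_1 - E_9| = |-13.6057/1² - (-13.6057/9²)|
ΔE₂ = |-13.60570000 - (-0.16797160)| = 13.43773 eV

Since 13.43773 eV > 3.26537 eV, the transition 9 → 1 emits the more energetic photon.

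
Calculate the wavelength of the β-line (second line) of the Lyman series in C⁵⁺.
2.8477 nm

The lines of a series are numbered from the longest wavelength (smallest ΔE) outward; the second line is the transition from n = n_f + 2 to n_f.
The Lyman series has all transitions ending at n_f = 1.

For C⁵⁺ (Z = 6), the second line (β-line) is the jump from n = 3 to n = 1:
E_3 = -13.6057 × 6² / 3² = -54.422800 eV
E_1 = -13.6057 × 6² / 1² = -489.805200 eV
ΔE = E_3 - E_1 = 435.382400 eV

λ = hc/E = 1239.84 eV·nm / 435.382400 eV
λ = 2.8477 nm

This is the β-line of the Lyman series in C⁵⁺.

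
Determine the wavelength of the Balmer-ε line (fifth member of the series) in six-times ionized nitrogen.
8.1001 nm

The lines of a series are numbered from the longest wavelength (smallest ΔE) outward; the fifth line is the transition from n = n_f + 5 to n_f.
The Balmer series has all transitions ending at n_f = 2.

For N⁶⁺ (Z = 7), the fifth line (ε-line) is the jump from n = 7 to n = 2:
E_7 = -13.6057 × 7² / 7² = -13.605700 eV
E_2 = -13.6057 × 7² / 2² = -166.669825 eV
ΔE = E_7 - E_2 = 153.064125 eV

λ = hc/E = 1239.84 eV·nm / 153.064125 eV
λ = 8.1001 nm

This is the ε-line of the Balmer series in N⁶⁺.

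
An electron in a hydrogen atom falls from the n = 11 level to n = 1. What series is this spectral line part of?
Lyman series

The spectral series in hydrogen are named based on the final (lower) energy level:
- Lyman series: n_final = 1 (ultraviolet)
- Balmer series: n_final = 2 (visible/near-UV)
- Paschen series: n_final = 3 (infrared)
- Brackett series: n_final = 4 (infrared)
- Pfund series: n_final = 5 (far infrared)

Since this transition ends at n = 1, it belongs to the Lyman series.

For reference, this 11 → 1 line has photon energy
ΔE = 13.6057 eV × (1/1² - 1/11²) = 13.4932562 eV,
corresponding to wavelength λ = hc/ΔE = 1239.84 eV·nm / 13.4932562 eV = 91.88590 nm in the ultraviolet region.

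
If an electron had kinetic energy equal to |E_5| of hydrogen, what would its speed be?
4.37539e+05 m/s (or 0.15% of c)

The binding energy at n = 5 for hydrogen is:
E_5 = -13.6057/5² = -0.544228000 eV
|E_5| = 0.544228000 eV

Convert to Joules:
KE = 0.544228000 eV × (1.602177 × 10⁻¹⁹ J/eV) = 8.7194958e-20 J

Using KE = ½mv²:
v = √(2·KE/m_e)
v = √(2 × 8.7194958e-20 J / 9.10938 × 10⁻³¹ kg)
v = 4.37539e+05 m/s

This is approximately 0.15% the speed of light.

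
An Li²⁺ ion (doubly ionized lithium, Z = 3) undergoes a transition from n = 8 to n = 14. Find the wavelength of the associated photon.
962.198 nm

First, find the transition energy using E_n = -13.6057 Z² / n² eV:
E_8 = -13.6057 × 3² / 8² = -1.9133016 eV
E_14 = -13.6057 × 3² / 14² = -0.6247515 eV

Photon energy: |ΔE| = |E_14 - E_8| = 1.2885501 eV

Convert to wavelength using E = hc/λ with hc = 1239.84 eV·nm:
λ = hc/E = 1239.84 eV·nm / 1.2885501 eV
λ = 962.198 nm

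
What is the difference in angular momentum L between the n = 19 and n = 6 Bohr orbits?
1.37094e-33 J·s (or 13ℏ)

In the Bohr model, L_n = nℏ where ℏ = 1.0545718e-34 J·s.

L_19 = 19ℏ = 2.0036864e-33 J·s
L_6 = 6ℏ = 6.3274308e-34 J·s

ΔL = L_19 - L_6 = (19 - 6)ℏ = 13ℏ
ΔL = 13 × 1.0545718e-34 J·s = 1.37094e-33 J·s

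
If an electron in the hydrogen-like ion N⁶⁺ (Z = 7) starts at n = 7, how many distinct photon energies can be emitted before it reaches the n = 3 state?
10

The electron can occupy levels n = 3, 4, ..., 7 during de-excitation — that is m = 7 - 3 + 1 = 5 distinct levels.

The number of distinct spectral lines equals the number of ways to choose 2 of these m levels (each pair gives one possible emission transition):

Number of lines = m(m-1)/2 = 5×4/2 = 10

These correspond to all possible transitions between the 5 levels:
7 → 6, 7 → 5, 7 → 4, 7 → 3, 6 → 5, 6 → 4, 6 → 3, 5 → 4...

Each transition produces a photon with a unique energy (and thus wavelength). This count does not depend on Z.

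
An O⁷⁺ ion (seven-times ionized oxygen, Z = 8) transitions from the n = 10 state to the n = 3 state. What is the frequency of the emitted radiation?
2.13e+16 Hz

First, find the transition energy:
E_10 = -13.6057 × 8² / 10² = -8.70765 eV
E_3 = -13.6057 × 8² / 3² = -96.75164 eV
|ΔE| = |E_3 - E_10| = 88.04399 eV

Convert to Joules: E = 88.04399 eV × (1.602177 × 10⁻¹⁹ J/eV) = 1.4106e-17 J

Using E = hf:
f = E/h = 1.4106e-17 J / (6.62607 × 10⁻³⁴ J·s)
f = 2.13e+16 Hz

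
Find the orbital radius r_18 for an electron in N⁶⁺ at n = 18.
2.4493 nm (or 24.4933 Å)

The Bohr radius formula is:
r_n = n² a₀ / Z

where a₀ = 0.0529177 nm is the Bohr radius.

For N⁶⁺ (Z = 7) at n = 18:
r_18 = 18² × 0.0529177 nm / 7
r_18 = 324 × 0.0529177 nm / 7
r_18 = 17.14533 nm / 7
r_18 = 2.4493 nm

The electron orbits at approximately 2.4493 nm from the nucleus.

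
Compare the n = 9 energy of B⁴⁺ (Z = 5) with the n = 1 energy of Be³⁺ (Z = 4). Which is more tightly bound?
Be³⁺ at n = 1 (E = -217.691200 eV)

Using E_n = -13.6057 Z² / n² eV:

B⁴⁺ (Z = 5) at n = 9:
E = -13.6057 × 5² / 9² = -13.6057 × 25 / 81 = -4.199290123 eV

Be³⁺ (Z = 4) at n = 1:
E = -13.6057 × 4² / 1² = -13.6057 × 16 / 1 = -217.691200000 eV

Since -217.691200000 eV < -4.199290123 eV,
Be³⁺ at n = 1 is more tightly bound (requires more energy to ionize).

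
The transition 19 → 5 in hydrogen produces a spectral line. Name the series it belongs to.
Pfund series

The spectral series in hydrogen are named based on the final (lower) energy level:
- Lyman series: n_final = 1 (ultraviolet)
- Balmer series: n_final = 2 (visible/near-UV)
- Paschen series: n_final = 3 (infrared)
- Brackett series: n_final = 4 (infrared)
- Pfund series: n_final = 5 (far infrared)

Since this transition ends at n = 5, it belongs to the Pfund series.

For reference, this 19 → 5 line has photon energy
ΔE = 13.6057 eV × (1/5² - 1/19²) = 0.50653908 eV,
corresponding to wavelength λ = hc/ΔE = 1239.84 eV·nm / 0.50653908 eV = 2447.67 nm in the far infrared region.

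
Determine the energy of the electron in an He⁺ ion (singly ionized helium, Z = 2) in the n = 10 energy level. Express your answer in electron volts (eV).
-0.544228 eV

The energy levels of a hydrogen-like atom are given by:
E_n = -13.6057 Z² / n² eV  (with Z = 2 for He⁺)

For n = 10:
E_10 = -13.6057 × 2² / 10²
E_10 = -13.6057 × 4 / 100
E_10 = -0.544228 eV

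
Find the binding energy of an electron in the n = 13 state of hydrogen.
0.0805 eV

The ionization energy is the energy needed to remove the electron completely (n → ∞).

For hydrogen, E_n = -13.6057 eV / n².

At n = 13: E_13 = -13.6057 / 13² = -0.0805071 eV
At n = ∞: E_∞ = 0 eV

Ionization energy = E_∞ - E_13 = 0 - (-0.0805071) = 0.0805071 eV
Ionization energy ≈ 0.0805 eV

This is also called the binding energy of the electron in state n = 13.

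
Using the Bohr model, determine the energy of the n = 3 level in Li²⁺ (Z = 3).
-13.605700 eV

For hydrogen-like ions, the energy levels scale with Z²:
E_n = -13.6057 Z² / n² eV

For Li²⁺ (Z = 3) at n = 3:
E_3 = -13.6057 × 3² / 3²
E_3 = -13.6057 × 9 / 9
E_3 = -122.4513 / 9
E_3 = -13.605700 eV

The energy is 9 times more negative than hydrogen at the same n due to the stronger nuclear charge.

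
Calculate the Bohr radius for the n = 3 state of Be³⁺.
0.11906 nm (or 1.19065 Å)

The Bohr radius formula is:
r_n = n² a₀ / Z

where a₀ = 0.05291772 nm is the Bohr radius.

For Be³⁺ (Z = 4) at n = 3:
r_3 = 3² × 0.05291772 nm / 4
r_3 = 9 × 0.05291772 nm / 4
r_3 = 0.476259 nm / 4
r_3 = 0.11906 nm

The electron orbits at approximately 0.11906 nm from the nucleus.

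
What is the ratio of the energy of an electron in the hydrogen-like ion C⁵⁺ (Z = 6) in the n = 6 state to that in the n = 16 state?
7.1111

Using E_n = -13.6057 Z² / n² eV with Z = 6:

E_6 = -13.6057 × 6² / 6² = -489.8052 / 36 = -13.6057000000 eV
E_16 = -13.6057 × 6² / 16² = -489.8052 / 256 = -1.9133015625 eV

The ratio is:
E_6/E_16 = (-13.6057000000) / (-1.9133015625)
E_6/E_16 = (-489.8052/36) / (-489.8052/256)
E_6/E_16 = 256/36
E_6/E_16 = 7.1111
(Note: the Z² factors cancel in the ratio.)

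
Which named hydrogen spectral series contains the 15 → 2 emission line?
Balmer series

The spectral series in hydrogen are named based on the final (lower) energy level:
- Lyman series: n_final = 1 (ultraviolet)
- Balmer series: n_final = 2 (visible/near-UV)
- Paschen series: n_final = 3 (infrared)
- Brackett series: n_final = 4 (infrared)
- Pfund series: n_final = 5 (far infrared)

Since this transition ends at n = 2, it belongs to the Balmer series.

For reference, this 15 → 2 line has photon energy
ΔE = 13.6057 eV × (1/2² - 1/15²) = 3.3409552222 eV,
corresponding to wavelength λ = hc/ΔE = 1239.84 eV·nm / 3.3409552222 eV = 371.103447 nm in the visible/near-UV region.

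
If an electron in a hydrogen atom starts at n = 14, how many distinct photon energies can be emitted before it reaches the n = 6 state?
36

The electron can occupy levels n = 6, 7, ..., 14 during de-excitation — that is m = 14 - 6 + 1 = 9 distinct levels.

The number of distinct spectral lines equals the number of ways to choose 2 of these m levels (each pair gives one possible emission transition):

Number of lines = m(m-1)/2 = 9×8/2 = 36

These correspond to all possible transitions between the 9 levels:
14 → 13, 14 → 12, 14 → 11, 14 → 10, 14 → 9, 14 → 8, 14 → 7, 14 → 6...

Each transition produces a photon with a unique energy (and thus wavelength). This count does not depend on Z.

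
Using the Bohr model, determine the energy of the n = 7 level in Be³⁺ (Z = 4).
-4.443 eV

For hydrogen-like ions, the energy levels scale with Z²:
E_n = -13.6057 Z² / n² eV

For Be³⁺ (Z = 4) at n = 7:
E_7 = -13.6057 × 4² / 7²
E_7 = -13.6057 × 16 / 49
E_7 = -217.6912 / 49
E_7 = -4.443 eV

The energy is 16 times more negative than hydrogen at the same n due to the stronger nuclear charge.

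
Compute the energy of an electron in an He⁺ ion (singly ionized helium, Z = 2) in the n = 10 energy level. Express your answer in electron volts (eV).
-0.54423 eV

The energy levels of a hydrogen-like atom are given by:
E_n = -13.6057 Z² / n² eV  (with Z = 2 for He⁺)

For n = 10:
E_10 = -13.6057 × 2² / 10²
E_10 = -13.6057 × 4 / 100
E_10 = -0.54423 eV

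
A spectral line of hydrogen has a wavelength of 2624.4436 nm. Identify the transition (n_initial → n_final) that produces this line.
n = 6 → n = 4

First, find the photon energy from the wavelength (hc = 1239.84 eV·nm):
E = hc/λ = 1239.84 eV·nm / 2624.4436 nm = 0.47242014 eV

The energy levels of hydrogen satisfy E_n = -13.6057 / n² eV, so an emission n_i → n_f releases
ΔE = 13.6057 × (1/n_f² − 1/n_i²) eV.

Setting ΔE equal to the photon energy:
1/n_f² − 1/n_i² = 0.47242014 / 13.6057 = 0.034722222

Since 1/n_i² must be positive, we need 1/n_f² > 0.034722222, i.e. n_f ≤ 5. For each allowed n_f, solve n_i = (1/n_f² − 0.034722222)^(−1/2) and check whether it is a whole number:
  n_f = 1: 1/n_i² = 1.000000000 − 0.034722222 = 0.965277778 → n_i = 1.018  (not an integer) ✗
  n_f = 2: 1/n_i² = 0.250000000 − 0.034722222 = 0.215277778 → n_i = 2.155  (not an integer) ✗
  n_f = 3: 1/n_i² = 0.111111111 − 0.034722222 = 0.076388889 → n_i = 3.618  (not an integer) ✗
  n_f = 4: 1/n_i² = 0.062500000 − 0.034722222 = 0.027777778 → n_i = 6.000  → integer, n_i = 6 ✓
  n_f = 5: 1/n_i² = 0.040000000 − 0.034722222 = 0.005277778 → n_i = 13.765  (not an integer) ✗

Only n_f = 4 gives an integer upper level, n_i = 6.

The transition is from n = 6 to n = 4 (emission).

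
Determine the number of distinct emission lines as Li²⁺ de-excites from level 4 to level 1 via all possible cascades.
6

The electron can occupy levels n = 1, 2, ..., 4 during de-excitation — that is m = 4 - 1 + 1 = 4 distinct levels.

The number of distinct spectral lines equals the number of ways to choose 2 of these m levels (each pair gives one possible emission transition):

Number of lines = m(m-1)/2 = 4×3/2 = 6

These correspond to all possible transitions between the 4 levels:
4 → 3, 4 → 2, 4 → 1, 3 → 2, 3 → 1, 2 → 1

Each transition produces a photon with a unique energy (and thus wavelength). This count does not depend on Z.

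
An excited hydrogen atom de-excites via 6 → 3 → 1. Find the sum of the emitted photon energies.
13.228 eV

The energy levels of hydrogen are E_n = -13.6057 / n² eV.

First transition (6 → 3):
ΔE₁ = |E_3 - E_6|
ΔE₁ = |-1.511744444 - (-0.377936111)| = 1.133808 eV

Second transition (3 → 1):
ΔE₂ = |E_1 - E_3|
ΔE₂ = |-13.605700000 - (-1.511744444)| = 12.093956 eV

Total energy released:
E_total = ΔE₁ + ΔE₂ = 1.133808 + 12.093956 = 13.228 eV

Note: This equals the direct transition 6 → 1: 13.228 eV ✓
Energy is conserved regardless of the path taken.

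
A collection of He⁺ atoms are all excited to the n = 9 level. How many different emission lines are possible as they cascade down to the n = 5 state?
10

The electron can occupy levels n = 5, 6, ..., 9 during de-excitation — that is m = 9 - 5 + 1 = 5 distinct levels.

The number of distinct spectral lines equals the number of ways to choose 2 of these m levels (each pair gives one possible emission transition):

Number of lines = m(m-1)/2 = 5×4/2 = 10

These correspond to all possible transitions between the 5 levels:
9 → 8, 9 → 7, 9 → 6, 9 → 5, 8 → 7, 8 → 6, 8 → 5, 7 → 6...

Each transition produces a photon with a unique energy (and thus wavelength). This count does not depend on Z.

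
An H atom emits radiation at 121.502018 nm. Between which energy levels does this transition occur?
n = 2 → n = 1

First, find the photon energy from the wavelength (hc = 1239.84 eV·nm):
E = hc/λ = 1239.84 eV·nm / 121.502018 nm = 10.204275 eV

The energy levels of hydrogen satisfy E_n = -13.6057 / n² eV, so an emission n_i → n_f releases
ΔE = 13.6057 × (1/n_f² − 1/n_i²) eV.

Setting ΔE equal to the photon energy:
1/n_f² − 1/n_i² = 10.204275 / 13.6057 = 0.75000000

Since 1/n_i² must be positive, we need 1/n_f² > 0.75000000, i.e. n_f ≤ 1. For each allowed n_f, solve n_i = (1/n_f² − 0.75000000)^(−1/2) and check whether it is a whole number:
  n_f = 1: 1/n_i² = 1.00000000 − 0.75000000 = 0.25000000 → n_i = 2.000  → integer, n_i = 2 ✓

Only n_f = 1 gives an integer upper level, n_i = 2.

The transition is from n = 2 to n = 1 (emission).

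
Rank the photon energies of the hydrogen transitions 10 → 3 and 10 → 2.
10 → 2

Calculate the energy for each transition:

Transition 10 → 3:
ΔE₁ = |E_3 - E_10| = |-13.6057/3² - (-13.6057/10²)|
ΔE₁ = |-1.5117444444 - (-0.1360570000)| = 1.3756874 eV

Transition 10 → 2:
ΔE₂ = |E_2 - E_10| = |-13.6057/2² - (-13.6057/10²)|
ΔE₂ = |-3.4014250000 - (-0.1360570000)| = 3.2653680 eV

Since 3.2653680 eV > 1.3756874 eV, the transition 10 → 2 emits the more energetic photon.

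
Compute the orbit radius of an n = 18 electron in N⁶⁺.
2.449335 nm (or 24.493345 Å)

The Bohr radius formula is:
r_n = n² a₀ / Z

where a₀ = 0.052917721 nm is the Bohr radius.

For N⁶⁺ (Z = 7) at n = 18:
r_18 = 18² × 0.052917721 nm / 7
r_18 = 324 × 0.052917721 nm / 7
r_18 = 17.1453416 nm / 7
r_18 = 2.449335 nm

The electron orbits at approximately 2.449335 nm from the nucleus.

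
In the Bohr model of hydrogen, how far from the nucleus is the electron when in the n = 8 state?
3.3867 nm (or 33.8673 Å)

The Bohr radius formula is:
r_n = n² a₀ / Z

where a₀ = 0.0529177 nm is the Bohr radius.

For H (Z = 1) at n = 8:
r_8 = 8² × 0.0529177 nm / 1
r_8 = 64 × 0.0529177 nm / 1
r_8 = 3.38673 nm / 1
r_8 = 3.3867 nm

The electron orbits at approximately 3.3867 nm from the nucleus.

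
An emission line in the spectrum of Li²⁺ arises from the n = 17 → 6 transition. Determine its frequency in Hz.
7.2001e+14 Hz

First, find the transition energy:
E_17 = -13.6057 × 3² / 17² = -0.4237069 eV
E_6 = -13.6057 × 3² / 6² = -3.4014250 eV
|ΔE| = |E_6 - E_17| = 2.9777181 eV

Convert to Joules: E = 2.9777181 eV × (1.602177 × 10⁻¹⁹ J/eV) = 4.770831e-19 J

Using E = hf:
f = E/h = 4.770831e-19 J / (6.62607 × 10⁻³⁴ J·s)
f = 7.2001e+14 Hz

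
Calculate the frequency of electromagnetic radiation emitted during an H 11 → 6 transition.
6.4196e+13 Hz

First, find the transition energy:
E_11 = -13.6057 / 11² = -0.11244380 eV
E_6 = -13.6057 / 6² = -0.37793611 eV
|ΔE| = |E_6 - E_11| = 0.26549231 eV

Convert to Joules: E = 0.26549231 eV × (1.602177 × 10⁻¹⁹ J/eV) = 4.253657e-20 J

Using E = hf:
f = E/h = 4.253657e-20 J / (6.62607 × 10⁻³⁴ J·s)
f = 6.4196e+13 Hz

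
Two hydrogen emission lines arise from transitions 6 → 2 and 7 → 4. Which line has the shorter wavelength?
6 → 2

Calculate the energy for each transition:

Transition 6 → 2:
ΔE₁ = |E_2 - E_6| = |-13.6057/2² - (-13.6057/6²)|
ΔE₁ = |-3.40142500 - (-0.37793611)| = 3.02349 eV

Transition 7 → 4:
ΔE₂ = |E_4 - E_7| = |-13.6057/4² - (-13.6057/7²)|
ΔE₂ = |-0.85035625 - (-0.27766735)| = 0.57269 eV

Since 3.02349 eV > 0.57269 eV, the transition 6 → 2 emits the more energetic photon.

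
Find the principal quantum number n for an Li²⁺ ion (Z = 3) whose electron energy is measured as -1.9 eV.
n = 8

The exact energy levels follow E_n = -13.6057 Z² / n² eV with Z = 3.

The measured value (-1.9 eV) is reported to only 2 significant figures, so we must test candidate n values and see which one matches to that precision.

Candidate energies:
  n = 6:  E = -13.6057 × 3² / 6² = -3.40143 eV
  n = 7:  E = -13.6057 × 3² / 7² = -2.49901 eV
  n = 8:  E = -13.6057 × 3² / 8² = -1.91330 eV  ← matches
  n = 9:  E = -13.6057 × 3² / 9² = -1.51174 eV
  n = 10:  E = -13.6057 × 3² / 10² = -1.22451 eV

Checking against the measurement of -1.9 eV (2 sig figs), only n = 8 agrees:
E_8 = -1.91330 eV, which rounds to -1.9 eV ✓

Therefore n = 8.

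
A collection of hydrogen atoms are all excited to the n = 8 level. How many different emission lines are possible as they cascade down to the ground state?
28

The electron can occupy levels n = 1, 2, ..., 8 during de-excitation — that is m = 8 - 1 + 1 = 8 distinct levels.

The number of distinct spectral lines equals the number of ways to choose 2 of these m levels (each pair gives one possible emission transition):

Number of lines = m(m-1)/2 = 8×7/2 = 28

These correspond to all possible transitions between the 8 levels:
8 → 7, 8 → 6, 8 → 5, 8 → 4, 8 → 3, 8 → 2, 8 → 1, 7 → 6...

Each transition produces a photon with a unique energy (and thus wavelength). This count does not depend on Z.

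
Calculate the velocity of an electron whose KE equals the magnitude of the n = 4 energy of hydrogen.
5.469e+05 m/s (or 0.18243% of c)

The binding energy at n = 4 for hydrogen is:
E_4 = -13.6057/4² = -0.8503563 eV
|E_4| = 0.8503563 eV

Convert to Joules:
KE = 0.8503563 eV × (1.602177 × 10⁻¹⁹ J/eV) = 1.36242e-19 J

Using KE = ½mv²:
v = √(2·KE/m_e)
v = √(2 × 1.36242e-19 J / 9.10938 × 10⁻³¹ kg)
v = 5.469e+05 m/s

This is approximately 0.18243% the speed of light.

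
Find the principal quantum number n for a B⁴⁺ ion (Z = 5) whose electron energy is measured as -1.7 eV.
n = 14

The exact energy levels follow E_n = -13.6057 Z² / n² eV with Z = 5.

The measured value (-1.7 eV) is reported to only 2 significant figures, so we must test candidate n values and see which one matches to that precision.

Candidate energies:
  n = 12:  E = -13.6057 × 5² / 12² = -2.36210 eV
  n = 13:  E = -13.6057 × 5² / 13² = -2.01268 eV
  n = 14:  E = -13.6057 × 5² / 14² = -1.73542 eV  ← matches
  n = 15:  E = -13.6057 × 5² / 15² = -1.51174 eV
  n = 16:  E = -13.6057 × 5² / 16² = -1.32868 eV

Checking against the measurement of -1.7 eV (2 sig figs), only n = 14 agrees:
E_14 = -1.73542 eV, which rounds to -1.7 eV ✓

Therefore n = 14.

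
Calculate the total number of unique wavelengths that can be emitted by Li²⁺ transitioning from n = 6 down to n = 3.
6

The electron can occupy levels n = 3, 4, ..., 6 during de-excitation — that is m = 6 - 3 + 1 = 4 distinct levels.

The number of distinct spectral lines equals the number of ways to choose 2 of these m levels (each pair gives one possible emission transition):

Number of lines = m(m-1)/2 = 4×3/2 = 6

These correspond to all possible transitions between the 4 levels:
6 → 5, 6 → 4, 6 → 3, 5 → 4, 5 → 3, 4 → 3

Each transition produces a photon with a unique energy (and thus wavelength). This count does not depend on Z.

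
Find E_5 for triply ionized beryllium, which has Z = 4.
-8.708 eV

For hydrogen-like ions, the energy levels scale with Z²:
E_n = -13.6057 Z² / n² eV

For Be³⁺ (Z = 4) at n = 5:
E_5 = -13.6057 × 4² / 5²
E_5 = -13.6057 × 16 / 25
E_5 = -217.6912 / 25
E_5 = -8.708 eV

The energy is 16 times more negative than hydrogen at the same n due to the stronger nuclear charge.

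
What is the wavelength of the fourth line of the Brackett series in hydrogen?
1944.0323 nm

The lines of a series are numbered from the longest wavelength (smallest ΔE) outward; the fourth line is the transition from n = n_f + 4 to n_f.
The Brackett series has all transitions ending at n_f = 4.

For H, the fourth line (δ-line) is the jump from n = 8 to n = 4:
E_8 = -13.6057 / 8² = -0.2125890625 eV
E_4 = -13.6057 / 4² = -0.8503562500 eV
ΔE = E_8 - E_4 = 0.6377671875 eV

λ = hc/E = 1239.84 eV·nm / 0.6377671875 eV
λ = 1944.0323 nm

This is the δ-line of the Brackett series in H.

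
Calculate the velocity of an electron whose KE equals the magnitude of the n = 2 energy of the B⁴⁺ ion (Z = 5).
5.47e+06 m/s (or 1.82% of c)

The binding energy at n = 2 for B⁴⁺ is:
E_2 = -13.6057 × 5²/2² = -85.0356 eV
|E_2| = 85.0356 eV

Convert to Joules:
KE = 85.0356 eV × (1.602177 × 10⁻¹⁹ J/eV) = 1.3624e-17 J

Using KE = ½mv²:
v = √(2·KE/m_e)
v = √(2 × 1.3624e-17 J / 9.10938 × 10⁻³¹ kg)
v = 5.47e+06 m/s

This is approximately 1.82% the speed of light.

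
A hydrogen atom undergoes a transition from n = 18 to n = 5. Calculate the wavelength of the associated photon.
2468.64467 nm

First, find the transition energy using E_n = -13.6057 / n² eV:
E_18 = -13.6057 / 18² = -0.04199290123 eV
E_5 = -13.6057 / 5² = -0.54422800000 eV

Photon energy: |ΔE| = |E_5 - E_18| = 0.50223509877 eV

Convert to wavelength using E = hc/λ with hc = 1239.84 eV·nm:
λ = hc/E = 1239.84 eV·nm / 0.50223509877 eV
λ = 2468.64467 nm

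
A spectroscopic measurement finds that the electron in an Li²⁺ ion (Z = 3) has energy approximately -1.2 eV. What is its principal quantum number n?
n = 10

The exact energy levels follow E_n = -13.6057 Z² / n² eV with Z = 3.

The measured value (-1.2 eV) is reported to only 2 significant figures, so we must test candidate n values and see which one matches to that precision.

Candidate energies:
  n = 8:  E = -13.6057 × 3² / 8² = -1.91330 eV
  n = 9:  E = -13.6057 × 3² / 9² = -1.51174 eV
  n = 10:  E = -13.6057 × 3² / 10² = -1.22451 eV  ← matches
  n = 11:  E = -13.6057 × 3² / 11² = -1.01199 eV
  n = 12:  E = -13.6057 × 3² / 12² = -0.85036 eV

Checking against the measurement of -1.2 eV (2 sig figs), only n = 10 agrees:
E_10 = -1.22451 eV, which rounds to -1.2 eV ✓

Therefore n = 10.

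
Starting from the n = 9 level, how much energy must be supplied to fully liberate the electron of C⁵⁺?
6.047 eV

The ionization energy is the energy needed to remove the electron completely (n → ∞).

For a hydrogen-like ion with Z = 6, E_n = -13.6057 Z² / n² eV.

At n = 9: E_9 = -13.6057 × 6² / 9² = -6.046978 eV
At n = ∞: E_∞ = 0 eV

Ionization energy = E_∞ - E_9 = 0 - (-6.046978) = 6.046978 eV
Ionization energy ≈ 6.047 eV

This is also called the binding energy of the electron in state n = 9.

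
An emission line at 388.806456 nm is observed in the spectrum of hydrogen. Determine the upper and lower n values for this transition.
n = 8 → n = 2

First, find the photon energy from the wavelength (hc = 1239.84 eV·nm):
E = hc/λ = 1239.84 eV·nm / 388.806456 nm = 3.1888359 eV

The energy levels of hydrogen satisfy E_n = -13.6057 / n² eV, so an emission n_i → n_f releases
ΔE = 13.6057 × (1/n_f² − 1/n_i²) eV.

Setting ΔE equal to the photon energy:
1/n_f² − 1/n_i² = 3.1888359 / 13.6057 = 0.23437500

Since 1/n_i² must be positive, we need 1/n_f² > 0.23437500, i.e. n_f ≤ 2. For each allowed n_f, solve n_i = (1/n_f² − 0.23437500)^(−1/2) and check whether it is a whole number:
  n_f = 1: 1/n_i² = 1.00000000 − 0.23437500 = 0.76562500 → n_i = 1.143  (not an integer) ✗
  n_f = 2: 1/n_i² = 0.25000000 − 0.23437500 = 0.01562500 → n_i = 8.000  → integer, n_i = 8 ✓

Only n_f = 2 gives an integer upper level, n_i = 8.

The transition is from n = 8 to n = 2 (emission).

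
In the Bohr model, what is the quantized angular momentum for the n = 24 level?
2.531e-33 J·s (or 24ℏ)

In the Bohr model, angular momentum is quantized:
L = nℏ

where ℏ = h/(2π) = 1.05457e-34 J·s

For n = 24:
L = 24 × 1.05457e-34 J·s
L = 2.531e-33 J·s

This can also be written as L = 24ℏ.
The angular momentum is an integer multiple of the reduced Planck constant.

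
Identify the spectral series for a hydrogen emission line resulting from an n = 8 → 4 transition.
Brackett series

The spectral series in hydrogen are named based on the final (lower) energy level:
- Lyman series: n_final = 1 (ultraviolet)
- Balmer series: n_final = 2 (visible/near-UV)
- Paschen series: n_final = 3 (infrared)
- Brackett series: n_final = 4 (infrared)
- Pfund series: n_final = 5 (far infrared)

Since this transition ends at n = 4, it belongs to the Brackett series.

For reference, this 8 → 4 line has photon energy
ΔE = 13.6057 eV × (1/4² - 1/8²) = 0.63776718750 eV,
corresponding to wavelength λ = hc/ΔE = 1239.84 eV·nm / 0.63776718750 eV = 1944.03228 nm in the infrared region.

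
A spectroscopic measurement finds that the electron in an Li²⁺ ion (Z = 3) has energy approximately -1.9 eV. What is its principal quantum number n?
n = 8

The exact energy levels follow E_n = -13.6057 Z² / n² eV with Z = 3.

The measured value (-1.9 eV) is reported to only 2 significant figures, so we must test candidate n values and see which one matches to that precision.

Candidate energies:
  n = 6:  E = -13.6057 × 3² / 6² = -3.40143 eV
  n = 7:  E = -13.6057 × 3² / 7² = -2.49901 eV
  n = 8:  E = -13.6057 × 3² / 8² = -1.91330 eV  ← matches
  n = 9:  E = -13.6057 × 3² / 9² = -1.51174 eV
  n = 10:  E = -13.6057 × 3² / 10² = -1.22451 eV

Checking against the measurement of -1.9 eV (2 sig figs), only n = 8 agrees:
E_8 = -1.91330 eV, which rounds to -1.9 eV ✓

Therefore n = 8.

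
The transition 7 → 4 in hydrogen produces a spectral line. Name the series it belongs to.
Brackett series

The spectral series in hydrogen are named based on the final (lower) energy level:
- Lyman series: n_final = 1 (ultraviolet)
- Balmer series: n_final = 2 (visible/near-UV)
- Paschen series: n_final = 3 (infrared)
- Brackett series: n_final = 4 (infrared)
- Pfund series: n_final = 5 (far infrared)

Since this transition ends at n = 4, it belongs to the Brackett series.

For reference, this 7 → 4 line has photon energy
ΔE = 13.6057 eV × (1/4² - 1/7²) = 0.5726889031 eV,
corresponding to wavelength λ = hc/ΔE = 1239.84 eV·nm / 0.5726889031 eV = 2164.9450 nm in the infrared region.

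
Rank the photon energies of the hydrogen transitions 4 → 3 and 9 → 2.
9 → 2

Calculate the energy for each transition:

Transition 4 → 3:
ΔE₁ = |E_3 - E_4| = |-13.6057/3² - (-13.6057/4²)|
ΔE₁ = |-1.511744444 - (-0.850356250)| = 0.661388 eV

Transition 9 → 2:
ΔE₂ = |E_2 - E_9| = |-13.6057/2² - (-13.6057/9²)|
ΔE₂ = |-3.401425000 - (-0.167971605)| = 3.233453 eV

Since 3.233453 eV > 0.661388 eV, the transition 9 → 2 emits the more energetic photon.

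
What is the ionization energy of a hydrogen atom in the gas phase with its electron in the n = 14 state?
0.069 eV

The ionization energy is the energy needed to remove the electron completely (n → ∞).

For hydrogen, E_n = -13.6057 eV / n².

At n = 14: E_14 = -13.6057 / 14² = -0.069417 eV
At n = ∞: E_∞ = 0 eV

Ionization energy = E_∞ - E_14 = 0 - (-0.069417) = 0.069417 eV
Ionization energy ≈ 0.069 eV

This is also called the binding energy of the electron in state n = 14.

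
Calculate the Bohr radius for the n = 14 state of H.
10.371873 nm (or 103.718733 Å)

The Bohr radius formula is:
r_n = n² a₀ / Z

where a₀ = 0.052917721 nm is the Bohr radius.

For H (Z = 1) at n = 14:
r_14 = 14² × 0.052917721 nm / 1
r_14 = 196 × 0.052917721 nm / 1
r_14 = 10.3718733 nm / 1
r_14 = 10.371873 nm

The electron orbits at approximately 10.371873 nm from the nucleus.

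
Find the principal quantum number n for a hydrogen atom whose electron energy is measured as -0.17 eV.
n = 9

The exact energy levels follow E_n = -13.6057 eV / n².

The measured value (-0.17 eV) is reported to only 2 significant figures, so we must test candidate n values and see which one matches to that precision.

Candidate energies:
  n = 7:  E = -13.6057/7² = -0.277667 eV
  n = 8:  E = -13.6057/8² = -0.212589 eV
  n = 9:  E = -13.6057/9² = -0.167972 eV  ← matches
  n = 10:  E = -13.6057/10² = -0.136057 eV
  n = 11:  E = -13.6057/11² = -0.112444 eV

Checking against the measurement of -0.17 eV (2 sig figs), only n = 9 agrees:
E_9 = -0.167972 eV, which rounds to -0.17 eV ✓

Therefore n = 9.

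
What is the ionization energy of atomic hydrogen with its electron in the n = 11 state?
0.11 eV

The ionization energy is the energy needed to remove the electron completely (n → ∞).

For hydrogen, E_n = -13.6057 eV / n².

At n = 11: E_11 = -13.6057 / 11² = -0.11244 eV
At n = ∞: E_∞ = 0 eV

Ionization energy = E_∞ - E_11 = 0 - (-0.11244) = 0.11244 eV
Ionization energy ≈ 0.11 eV

This is also called the binding energy of the electron in state n = 11.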